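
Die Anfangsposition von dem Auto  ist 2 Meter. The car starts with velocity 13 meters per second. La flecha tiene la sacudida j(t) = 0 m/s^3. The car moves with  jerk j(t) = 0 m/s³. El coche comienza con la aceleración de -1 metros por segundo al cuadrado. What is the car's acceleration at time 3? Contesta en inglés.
To find the answer, we compute 1 antiderivative of j(t) = 0. Taking ∫j(t)dt and applying a(0) = -1, we find a(t) = -1. Using a(t) = -1 and substituting t = 3, we find a = -1.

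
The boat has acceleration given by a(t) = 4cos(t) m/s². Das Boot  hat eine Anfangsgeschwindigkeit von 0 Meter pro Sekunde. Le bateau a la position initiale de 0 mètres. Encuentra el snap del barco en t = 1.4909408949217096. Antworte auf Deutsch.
Ausgehend von der Beschleunigung a(t) = 4·cos(t), nehmen wir 2 Ableitungen. Mit d/dt von a(t) finden wir j(t) = -4·sin(t). Mit d/dt von j(t) finden wir s(t) = -4·cos(t). Aus der Gleichung für den Snap s(t) = -4·cos(t), setzen wir t = 1.4909408949217096 ein und erhalten s = -0.319082349516337.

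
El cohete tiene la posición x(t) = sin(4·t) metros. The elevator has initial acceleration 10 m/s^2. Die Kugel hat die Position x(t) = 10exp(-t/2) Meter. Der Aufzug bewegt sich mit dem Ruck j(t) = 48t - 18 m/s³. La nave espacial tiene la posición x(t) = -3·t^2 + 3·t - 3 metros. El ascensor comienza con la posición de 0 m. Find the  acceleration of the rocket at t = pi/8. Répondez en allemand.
Ausgehend von der Position x(t) = sin(4·t), nehmen wir 2 Ableitungen. Mit d/dt von x(t) finden wir v(t) = 4·cos(4·t). Durch Ableiten von der Geschwindigkeit erhalten wir die Beschleunigung: a(t) = -16·sin(4·t). Mit a(t) = -16·sin(4·t) und Einsetzen von t = pi/8, finden wir a = -16.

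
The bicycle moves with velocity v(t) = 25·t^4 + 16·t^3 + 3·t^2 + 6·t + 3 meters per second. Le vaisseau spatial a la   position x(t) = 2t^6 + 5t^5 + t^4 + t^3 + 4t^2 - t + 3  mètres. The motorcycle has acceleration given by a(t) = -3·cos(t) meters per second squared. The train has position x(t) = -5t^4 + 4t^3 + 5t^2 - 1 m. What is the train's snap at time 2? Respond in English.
Starting from position x(t) = -5·t^4 + 4·t^3 + 5·t^2 - 1, we take 4 derivatives. Differentiating position, we get velocity: v(t) = -20·t^3 + 12·t^2 + 10·t. Taking d/dt of v(t), we find a(t) = -60·t^2 + 24·t + 10. The derivative of acceleration gives jerk: j(t) = 24 - 120·t. The derivative of jerk gives snap: s(t) = -120. Using s(t) = -120 and substituting t = 2, we find s = -120.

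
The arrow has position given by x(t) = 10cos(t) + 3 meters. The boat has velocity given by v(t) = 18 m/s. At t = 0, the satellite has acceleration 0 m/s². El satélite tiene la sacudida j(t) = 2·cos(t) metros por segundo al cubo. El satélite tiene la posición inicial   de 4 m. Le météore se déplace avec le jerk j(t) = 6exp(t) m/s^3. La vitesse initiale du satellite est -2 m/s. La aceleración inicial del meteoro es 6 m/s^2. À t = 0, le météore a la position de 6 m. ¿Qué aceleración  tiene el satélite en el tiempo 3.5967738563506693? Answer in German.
Wir müssen das Integral unserer Gleichung für den Ruck j(t) = 2·cos(t) 1-mal finden. Das Integral von dem Ruck ist die Beschleunigung. Mit a(0) = 0 erhalten wir a(t) = 2·sin(t). Wir haben die Beschleunigung a(t) = 2·sin(t). Durch Einsetzen von t = 3.5967738563506693: a(3.5967738563506693) = -0.879250147937012.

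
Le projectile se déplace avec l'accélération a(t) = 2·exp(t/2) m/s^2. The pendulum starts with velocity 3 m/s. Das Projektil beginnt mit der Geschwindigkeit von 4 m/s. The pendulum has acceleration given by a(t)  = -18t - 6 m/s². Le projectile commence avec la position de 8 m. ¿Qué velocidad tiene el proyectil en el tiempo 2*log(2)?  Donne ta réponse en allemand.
Um dies zu lösen, müssen wir 1 Integral unserer Gleichung für die Beschleunigung a(t) = 2·exp(t/2) finden. Die Stammfunktion von der Beschleunigung ist die Geschwindigkeit. Mit v(0) = 4 erhalten wir v(t) = 4·exp(t/2). Mit v(t) = 4·exp(t/2) und Einsetzen von t = 2*log(2), finden wir v = 8.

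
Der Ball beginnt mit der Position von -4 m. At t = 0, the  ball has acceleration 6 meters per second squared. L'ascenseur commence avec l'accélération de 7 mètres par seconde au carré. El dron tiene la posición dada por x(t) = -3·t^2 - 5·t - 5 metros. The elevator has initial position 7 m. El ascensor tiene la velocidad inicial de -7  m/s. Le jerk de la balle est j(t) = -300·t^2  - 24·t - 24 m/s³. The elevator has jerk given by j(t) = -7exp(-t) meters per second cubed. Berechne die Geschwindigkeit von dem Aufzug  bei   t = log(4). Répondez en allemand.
Wir müssen das Integral unserer Gleichung für den Ruck j(t) = -7·exp(-t) 2-mal finden. Die Stammfunktion von dem Ruck ist die Beschleunigung. Mit a(0) = 7 erhalten wir a(t) = 7·exp(-t). Mit ∫a(t)dt und Anwendung von v(0) = -7, finden wir v(t) = -7·exp(-t). Aus der Gleichung für die Geschwindigkeit v(t) = -7·exp(-t), setzen wir t = log(4) ein und erhalten v = -7/4.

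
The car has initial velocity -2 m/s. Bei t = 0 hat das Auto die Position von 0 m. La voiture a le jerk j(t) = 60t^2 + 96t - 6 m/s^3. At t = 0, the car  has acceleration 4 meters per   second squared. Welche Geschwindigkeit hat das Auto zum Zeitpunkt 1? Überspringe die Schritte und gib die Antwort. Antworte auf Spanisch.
En t = 1, v = 20.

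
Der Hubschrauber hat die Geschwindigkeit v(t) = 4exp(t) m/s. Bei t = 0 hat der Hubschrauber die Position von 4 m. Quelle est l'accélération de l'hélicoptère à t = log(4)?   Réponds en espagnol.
Para resolver esto, necesitamos tomar 1 derivada de nuestra ecuación de la velocidad v(t) = 4·exp(t). Tomando d/dt de v(t), encontramos a(t) = 4·exp(t). De la ecuación de la aceleración a(t) = 4·exp(t), sustituimos t = log(4) para obtener a = 16.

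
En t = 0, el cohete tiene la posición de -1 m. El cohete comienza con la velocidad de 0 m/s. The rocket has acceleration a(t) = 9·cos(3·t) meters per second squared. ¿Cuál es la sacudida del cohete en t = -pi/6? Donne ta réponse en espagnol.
Debemos derivar nuestra ecuación de la aceleración a(t) = 9·cos(3·t) 1 vez. Tomando d/dt de a(t), encontramos j(t) = -27·sin(3·t). Tenemos la sacudida j(t) = -27·sin(3·t). Sustituyendo t = -pi/6: j(-pi/6) = 27.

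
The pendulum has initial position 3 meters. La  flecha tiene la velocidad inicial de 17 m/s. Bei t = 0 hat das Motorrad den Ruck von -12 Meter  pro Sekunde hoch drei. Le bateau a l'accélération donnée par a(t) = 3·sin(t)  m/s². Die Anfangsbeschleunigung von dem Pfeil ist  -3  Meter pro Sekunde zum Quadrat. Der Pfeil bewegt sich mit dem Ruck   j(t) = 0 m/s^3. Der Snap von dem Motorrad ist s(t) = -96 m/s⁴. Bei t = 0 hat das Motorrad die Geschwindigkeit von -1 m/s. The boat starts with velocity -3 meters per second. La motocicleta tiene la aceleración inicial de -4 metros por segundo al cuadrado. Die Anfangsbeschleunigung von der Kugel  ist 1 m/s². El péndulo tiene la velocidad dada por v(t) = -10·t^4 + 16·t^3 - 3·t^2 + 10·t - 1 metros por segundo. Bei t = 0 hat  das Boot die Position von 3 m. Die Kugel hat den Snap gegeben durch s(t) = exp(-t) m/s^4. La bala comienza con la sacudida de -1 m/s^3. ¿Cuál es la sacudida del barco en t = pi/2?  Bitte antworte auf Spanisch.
Para resolver esto, necesitamos tomar 1 derivada de nuestra ecuación de la aceleración a(t) = 3·sin(t). La derivada de la aceleración da la sacudida: j(t) = 3·cos(t). Tenemos la sacudida j(t) = 3·cos(t). Sustituyendo t = pi/2: j(pi/2) = 0.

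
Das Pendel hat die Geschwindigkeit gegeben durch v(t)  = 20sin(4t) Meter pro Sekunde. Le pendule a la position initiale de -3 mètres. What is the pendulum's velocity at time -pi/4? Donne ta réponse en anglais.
Using v(t) = 20·sin(4·t) and substituting t = -pi/4, we find v = 0.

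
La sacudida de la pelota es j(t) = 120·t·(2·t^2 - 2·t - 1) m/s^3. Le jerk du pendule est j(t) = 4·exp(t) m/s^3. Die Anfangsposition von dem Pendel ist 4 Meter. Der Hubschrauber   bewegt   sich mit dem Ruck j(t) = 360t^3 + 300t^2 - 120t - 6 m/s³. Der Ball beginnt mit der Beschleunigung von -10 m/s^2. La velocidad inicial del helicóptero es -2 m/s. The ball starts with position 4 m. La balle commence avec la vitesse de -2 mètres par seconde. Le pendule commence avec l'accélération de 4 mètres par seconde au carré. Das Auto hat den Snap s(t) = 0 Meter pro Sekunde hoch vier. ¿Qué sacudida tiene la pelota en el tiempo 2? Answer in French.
En utilisant j(t) = 120·t·(2·t^2 - 2·t - 1) et en substituant t = 2, nous trouvons j = 720.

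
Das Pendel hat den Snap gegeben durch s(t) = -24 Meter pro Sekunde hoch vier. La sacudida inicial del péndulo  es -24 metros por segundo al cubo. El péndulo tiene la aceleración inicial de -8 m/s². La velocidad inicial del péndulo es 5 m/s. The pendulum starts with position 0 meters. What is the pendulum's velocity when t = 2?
To find the answer, we compute 3 integrals of s(t) = -24. Integrating snap and using the initial condition j(0) = -24, we get j(t) = -24·t - 24. Integrating jerk and using the initial condition a(0) = -8, we get a(t) = -12·t^2 - 24·t - 8. The antiderivative of acceleration, with v(0) = 5, gives velocity: v(t) = -4·t^3 - 12·t^2 - 8·t + 5. From the given velocity equation v(t) = -4·t^3 - 12·t^2 - 8·t + 5, we substitute t = 2 to get v = -91.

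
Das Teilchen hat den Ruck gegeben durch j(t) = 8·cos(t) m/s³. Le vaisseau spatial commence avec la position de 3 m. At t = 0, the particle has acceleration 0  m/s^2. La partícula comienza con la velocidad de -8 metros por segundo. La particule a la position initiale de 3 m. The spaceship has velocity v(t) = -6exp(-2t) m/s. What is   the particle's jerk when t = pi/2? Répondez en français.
Nous avons le jerk j(t) = 8·cos(t). En substituant t = pi/2: j(pi/2) = 0.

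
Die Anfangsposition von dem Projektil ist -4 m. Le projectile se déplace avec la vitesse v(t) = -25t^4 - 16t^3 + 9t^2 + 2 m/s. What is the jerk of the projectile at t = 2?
We must differentiate our velocity equation v(t) = -25·t^4 - 16·t^3 + 9·t^2 + 2 2 times. Differentiating velocity, we get acceleration: a(t) = -100·t^3 - 48·t^2 + 18·t. The derivative of acceleration gives jerk: j(t) = -300·t^2 - 96·t + 18. Using j(t) = -300·t^2 - 96·t + 18 and substituting t = 2, we find j = -1374.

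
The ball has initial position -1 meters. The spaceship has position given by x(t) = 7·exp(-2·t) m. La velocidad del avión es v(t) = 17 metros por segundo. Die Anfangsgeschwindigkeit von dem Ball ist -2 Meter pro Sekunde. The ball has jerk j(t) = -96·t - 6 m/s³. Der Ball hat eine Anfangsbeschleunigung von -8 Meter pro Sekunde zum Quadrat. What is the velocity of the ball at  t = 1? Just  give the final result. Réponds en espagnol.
v(1) = -29.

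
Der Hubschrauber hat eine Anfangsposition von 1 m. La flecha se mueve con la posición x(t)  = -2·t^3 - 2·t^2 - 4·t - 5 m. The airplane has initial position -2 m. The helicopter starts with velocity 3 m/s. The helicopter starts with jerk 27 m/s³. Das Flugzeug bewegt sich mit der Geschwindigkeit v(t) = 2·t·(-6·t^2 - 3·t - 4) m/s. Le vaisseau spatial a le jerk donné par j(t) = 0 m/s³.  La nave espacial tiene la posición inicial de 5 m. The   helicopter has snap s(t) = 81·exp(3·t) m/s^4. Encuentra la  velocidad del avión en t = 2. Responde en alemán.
Wir haben die Geschwindigkeit v(t) = 2·t·(-6·t^2 - 3·t - 4). Durch Einsetzen von t = 2: v(2) = -136.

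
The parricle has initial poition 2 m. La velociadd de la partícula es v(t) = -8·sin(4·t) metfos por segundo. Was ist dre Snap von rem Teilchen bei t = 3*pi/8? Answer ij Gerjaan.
Wir müssen unsere Gleichung für die Geschwindigkeit v(t) = -8·sin(4·t) 3-mal ableiten. Durch Ableiten von der Geschwindigkeit erhalten wir die Beschleunigung: a(t) = -32·cos(4·t). Durch Ableiten von der Beschleunigung erhalten wir den Ruck: j(t) = 128·sin(4·t). Durch Ableiten von dem Ruck erhalten wir den Snap: s(t) = 512·cos(4·t). Wir haben den Snap s(t) = 512·cos(4·t). Durch Einsetzen von t = 3*pi/8: s(3*pi/8) = 0.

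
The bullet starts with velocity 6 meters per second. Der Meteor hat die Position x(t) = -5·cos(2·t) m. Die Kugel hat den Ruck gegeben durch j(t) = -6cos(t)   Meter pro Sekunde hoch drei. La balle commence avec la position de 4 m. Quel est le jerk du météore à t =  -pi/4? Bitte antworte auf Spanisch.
Para resolver esto, necesitamos tomar 3 derivadas de nuestra ecuación de la posición x(t) = -5·cos(2·t). Derivando la posición, obtenemos la velocidad: v(t) = 10·sin(2·t). Tomando d/dt de v(t), encontramos a(t) = 20·cos(2·t). Derivando la aceleración, obtenemos la sacudida: j(t) = -40·sin(2·t). Tenemos la sacudida j(t) = -40·sin(2·t). Sustituyendo t = -pi/4: j(-pi/4) = 40.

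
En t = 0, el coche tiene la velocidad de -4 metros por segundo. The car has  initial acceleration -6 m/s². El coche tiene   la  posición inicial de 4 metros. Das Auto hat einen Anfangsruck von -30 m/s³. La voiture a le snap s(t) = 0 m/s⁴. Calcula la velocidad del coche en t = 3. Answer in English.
To find the answer, we compute 3 antiderivatives of s(t) = 0. Integrating snap and using the initial condition j(0) = -30, we get j(t) = -30. Integrating jerk and using the initial condition a(0) = -6, we get a(t) = -30·t - 6. The antiderivative of acceleration, with v(0) = -4, gives velocity: v(t) = -15·t^2 - 6·t - 4. Using v(t) = -15·t^2 - 6·t - 4 and substituting t = 3, we find v = -157.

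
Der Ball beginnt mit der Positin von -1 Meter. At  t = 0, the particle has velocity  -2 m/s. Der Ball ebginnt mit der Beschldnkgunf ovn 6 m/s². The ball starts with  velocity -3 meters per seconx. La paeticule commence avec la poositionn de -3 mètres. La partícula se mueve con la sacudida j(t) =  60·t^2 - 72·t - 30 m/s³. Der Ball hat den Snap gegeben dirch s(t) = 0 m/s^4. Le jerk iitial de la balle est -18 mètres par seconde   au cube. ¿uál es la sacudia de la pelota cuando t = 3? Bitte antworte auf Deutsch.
Wir müssen das Integral unserer Gleichung für den Snap s(t) = 0 1-mal finden. Die Stammfunktion von dem Snap, mit j(0) = -18, ergibt den Ruck: j(t) = -18. Mit j(t) = -18 und Einsetzen von t = 3, finden wir j = -18.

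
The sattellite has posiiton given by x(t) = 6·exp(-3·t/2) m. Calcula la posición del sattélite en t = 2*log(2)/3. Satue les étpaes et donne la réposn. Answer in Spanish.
La respuesta es 3.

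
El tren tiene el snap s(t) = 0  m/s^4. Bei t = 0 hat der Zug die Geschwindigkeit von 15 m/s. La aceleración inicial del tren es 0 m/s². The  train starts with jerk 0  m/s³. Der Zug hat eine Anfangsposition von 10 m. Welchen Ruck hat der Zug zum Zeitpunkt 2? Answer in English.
We must find the antiderivative of our snap equation s(t) = 0 1 time. Taking ∫s(t)dt and applying j(0) = 0, we find j(t) = 0. Using j(t) = 0 and substituting t = 2, we find j = 0.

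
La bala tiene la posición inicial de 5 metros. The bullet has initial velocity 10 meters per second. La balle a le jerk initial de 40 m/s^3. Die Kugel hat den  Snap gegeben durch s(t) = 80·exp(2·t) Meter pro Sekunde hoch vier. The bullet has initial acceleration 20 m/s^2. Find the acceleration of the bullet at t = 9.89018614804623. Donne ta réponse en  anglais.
We must find the integral of our snap equation s(t) = 80·exp(2·t) 2 times. Taking ∫s(t)dt and applying j(0) = 40, we find j(t) = 40·exp(2·t). The antiderivative of jerk, with a(0) = 20, gives acceleration: a(t) = 20·exp(2·t). Using a(t) = 20·exp(2·t) and substituting t = 9.89018614804623, we find a = 7789983429.26503.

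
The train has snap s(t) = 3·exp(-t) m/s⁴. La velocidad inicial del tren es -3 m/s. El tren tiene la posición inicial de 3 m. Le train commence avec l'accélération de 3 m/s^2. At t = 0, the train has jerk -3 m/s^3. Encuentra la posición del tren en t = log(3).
Debemos encontrar la antiderivada de nuestra ecuación del snap s(t) = 3·exp(-t) 4 veces. La antiderivada del snap es la sacudida. Usando j(0) = -3, obtenemos j(t) = -3·exp(-t). La antiderivada de la sacudida, con a(0) = 3, da la aceleración: a(t) = 3·exp(-t). Tomando ∫a(t)dt y aplicando v(0) = -3, encontramos v(t) = -3·exp(-t). Tomando ∫v(t)dt y aplicando x(0) = 3, encontramos x(t) = 3·exp(-t). Usando x(t) = 3·exp(-t) y sustituyendo t = log(3), encontramos x = 1.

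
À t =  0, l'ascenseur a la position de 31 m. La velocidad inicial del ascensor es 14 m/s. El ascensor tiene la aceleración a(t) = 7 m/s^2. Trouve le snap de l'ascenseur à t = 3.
En partant de l'accélération a(t) = 7, nous prenons 2 dérivées. En prenant d/dt de a(t), nous trouvons j(t) = 0. En dérivant le jerk, nous obtenons le snap: s(t) = 0. Nous avons le snap s(t) = 0. En substituant t = 3: s(3) = 0.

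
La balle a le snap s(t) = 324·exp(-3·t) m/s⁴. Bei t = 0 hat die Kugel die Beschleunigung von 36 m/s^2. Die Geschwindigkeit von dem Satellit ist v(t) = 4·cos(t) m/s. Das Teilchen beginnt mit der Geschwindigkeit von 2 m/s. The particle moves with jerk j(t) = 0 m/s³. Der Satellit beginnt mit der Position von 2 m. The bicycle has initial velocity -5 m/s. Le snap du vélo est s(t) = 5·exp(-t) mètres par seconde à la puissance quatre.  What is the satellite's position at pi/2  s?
We need to integrate our velocity equation v(t) = 4·cos(t) 1 time. Integrating velocity and using the initial condition x(0) = 2, we get x(t) = 4·sin(t) + 2. We have position x(t) = 4·sin(t) + 2. Substituting t = pi/2: x(pi/2) = 6.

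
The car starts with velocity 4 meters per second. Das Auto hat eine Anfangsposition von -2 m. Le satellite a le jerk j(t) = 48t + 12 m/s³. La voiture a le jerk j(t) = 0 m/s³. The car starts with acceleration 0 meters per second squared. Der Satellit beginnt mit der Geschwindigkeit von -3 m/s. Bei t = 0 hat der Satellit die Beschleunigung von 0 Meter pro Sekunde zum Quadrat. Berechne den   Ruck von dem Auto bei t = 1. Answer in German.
Aus der Gleichung für den Ruck j(t) = 0, setzen wir t = 1 ein und erhalten j = 0.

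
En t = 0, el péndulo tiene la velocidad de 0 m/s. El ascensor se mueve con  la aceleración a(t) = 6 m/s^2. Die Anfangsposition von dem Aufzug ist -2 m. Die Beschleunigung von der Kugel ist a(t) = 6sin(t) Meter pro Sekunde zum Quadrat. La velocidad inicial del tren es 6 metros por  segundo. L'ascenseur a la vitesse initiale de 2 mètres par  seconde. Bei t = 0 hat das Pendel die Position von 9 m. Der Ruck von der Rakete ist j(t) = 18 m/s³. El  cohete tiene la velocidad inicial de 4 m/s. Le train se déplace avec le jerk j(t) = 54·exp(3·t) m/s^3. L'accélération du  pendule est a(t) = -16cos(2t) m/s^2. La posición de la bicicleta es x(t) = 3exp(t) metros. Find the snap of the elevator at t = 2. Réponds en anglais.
To solve this, we need to take 2 derivatives of our acceleration equation a(t) = 6. Differentiating acceleration, we get jerk: j(t) = 0. The derivative of jerk gives snap: s(t) = 0. We have snap s(t) = 0. Substituting t = 2: s(2) = 0.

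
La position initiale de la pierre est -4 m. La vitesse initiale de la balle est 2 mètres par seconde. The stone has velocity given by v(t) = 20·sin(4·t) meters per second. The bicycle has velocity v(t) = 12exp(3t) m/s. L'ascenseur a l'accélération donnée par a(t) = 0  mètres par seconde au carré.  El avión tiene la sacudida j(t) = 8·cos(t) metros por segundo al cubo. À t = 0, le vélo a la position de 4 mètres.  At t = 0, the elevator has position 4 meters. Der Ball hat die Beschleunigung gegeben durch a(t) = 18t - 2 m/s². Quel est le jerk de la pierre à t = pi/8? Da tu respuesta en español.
Debemos derivar nuestra ecuación de la velocidad v(t) = 20·sin(4·t) 2 veces. Derivando la velocidad, obtenemos la aceleración: a(t) = 80·cos(4·t). La derivada de la aceleración da la sacudida: j(t) = -320·sin(4·t). Usando j(t) = -320·sin(4·t) y sustituyendo t = pi/8, encontramos j = -320.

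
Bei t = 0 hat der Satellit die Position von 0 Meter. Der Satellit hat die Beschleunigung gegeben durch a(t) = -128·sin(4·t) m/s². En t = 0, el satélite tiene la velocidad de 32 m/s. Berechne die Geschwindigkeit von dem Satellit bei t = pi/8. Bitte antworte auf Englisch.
To solve this, we need to take 1 antiderivative of our acceleration equation a(t) = -128·sin(4·t). Integrating acceleration and using the initial condition v(0) = 32, we get v(t) = 32·cos(4·t). We have velocity v(t) = 32·cos(4·t). Substituting t = pi/8: v(pi/8) = 0.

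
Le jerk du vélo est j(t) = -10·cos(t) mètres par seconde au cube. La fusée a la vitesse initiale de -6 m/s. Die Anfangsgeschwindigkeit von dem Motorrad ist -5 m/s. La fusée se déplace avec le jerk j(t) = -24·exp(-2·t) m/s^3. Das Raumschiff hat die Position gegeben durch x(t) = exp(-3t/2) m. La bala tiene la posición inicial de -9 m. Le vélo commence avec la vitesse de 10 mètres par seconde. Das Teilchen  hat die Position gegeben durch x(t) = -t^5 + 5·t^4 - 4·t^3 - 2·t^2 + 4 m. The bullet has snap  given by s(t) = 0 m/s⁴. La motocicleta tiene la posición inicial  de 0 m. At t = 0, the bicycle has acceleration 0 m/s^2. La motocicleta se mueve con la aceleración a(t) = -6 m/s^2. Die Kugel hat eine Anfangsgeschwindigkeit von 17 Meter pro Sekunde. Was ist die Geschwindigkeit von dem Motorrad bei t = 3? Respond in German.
Wir müssen das Integral unserer Gleichung für die Beschleunigung a(t) = -6 1-mal finden. Mit ∫a(t)dt und Anwendung von v(0) = -5, finden wir v(t) = -6·t - 5. Wir haben die Geschwindigkeit v(t) = -6·t - 5. Durch Einsetzen von t = 3: v(3) = -23.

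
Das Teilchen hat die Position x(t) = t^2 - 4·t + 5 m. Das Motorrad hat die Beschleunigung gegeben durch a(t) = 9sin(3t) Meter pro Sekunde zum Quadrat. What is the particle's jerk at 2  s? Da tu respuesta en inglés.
We must differentiate our position equation x(t) = t^2 - 4·t + 5 3 times. The derivative of position gives velocity: v(t) = 2·t - 4. Differentiating velocity, we get acceleration: a(t) = 2. Taking d/dt of a(t), we find j(t) = 0. From the given jerk equation j(t) = 0, we substitute t = 2 to get j = 0.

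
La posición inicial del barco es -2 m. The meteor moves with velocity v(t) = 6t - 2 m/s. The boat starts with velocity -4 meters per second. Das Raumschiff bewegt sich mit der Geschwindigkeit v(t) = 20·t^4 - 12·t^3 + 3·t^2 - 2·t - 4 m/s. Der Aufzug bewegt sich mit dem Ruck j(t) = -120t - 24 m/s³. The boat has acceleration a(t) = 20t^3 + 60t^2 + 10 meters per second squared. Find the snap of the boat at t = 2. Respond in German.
Ausgehend von der Beschleunigung a(t) = 20·t^3 + 60·t^2 + 10, nehmen wir 2 Ableitungen. Mit d/dt von a(t) finden wir j(t) = 60·t^2 + 120·t. Durch Ableiten von dem Ruck erhalten wir den Snap: s(t) = 120·t + 120. Aus der Gleichung für den Snap s(t) = 120·t + 120, setzen wir t = 2 ein und erhalten s = 360.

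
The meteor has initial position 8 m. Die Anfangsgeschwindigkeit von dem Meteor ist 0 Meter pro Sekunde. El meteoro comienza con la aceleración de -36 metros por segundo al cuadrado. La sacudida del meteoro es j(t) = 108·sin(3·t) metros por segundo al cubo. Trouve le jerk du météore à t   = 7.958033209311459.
En utilisant j(t) = 108·sin(3·t) et en substituant t = 7.958033209311459, nous trouvons j = -102.780796519607.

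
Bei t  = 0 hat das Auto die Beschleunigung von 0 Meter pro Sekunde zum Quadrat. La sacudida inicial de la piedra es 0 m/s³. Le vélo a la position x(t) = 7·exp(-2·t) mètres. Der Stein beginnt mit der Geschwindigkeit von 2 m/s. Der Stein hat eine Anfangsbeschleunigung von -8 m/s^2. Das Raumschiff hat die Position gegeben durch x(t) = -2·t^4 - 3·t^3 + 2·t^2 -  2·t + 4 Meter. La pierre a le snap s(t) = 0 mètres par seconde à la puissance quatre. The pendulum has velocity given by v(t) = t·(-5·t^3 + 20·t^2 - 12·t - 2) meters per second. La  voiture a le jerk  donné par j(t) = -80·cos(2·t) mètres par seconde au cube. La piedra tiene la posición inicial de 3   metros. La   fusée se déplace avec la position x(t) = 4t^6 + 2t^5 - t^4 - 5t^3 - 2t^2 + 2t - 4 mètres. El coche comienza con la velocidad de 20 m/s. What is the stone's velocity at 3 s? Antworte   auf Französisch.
En partant du snap s(t) = 0, nous prenons 3 primitives. L'intégrale du snap, avec j(0) = 0, donne le jerk: j(t) = 0. La primitive du jerk, avec a(0) = -8, donne l'accélération: a(t) = -8. En prenant ∫a(t)dt et en appliquant v(0) = 2, nous trouvons v(t) = 2 - 8·t. Nous avons la vitesse v(t) = 2 - 8·t. En substituant t = 3: v(3) = -22.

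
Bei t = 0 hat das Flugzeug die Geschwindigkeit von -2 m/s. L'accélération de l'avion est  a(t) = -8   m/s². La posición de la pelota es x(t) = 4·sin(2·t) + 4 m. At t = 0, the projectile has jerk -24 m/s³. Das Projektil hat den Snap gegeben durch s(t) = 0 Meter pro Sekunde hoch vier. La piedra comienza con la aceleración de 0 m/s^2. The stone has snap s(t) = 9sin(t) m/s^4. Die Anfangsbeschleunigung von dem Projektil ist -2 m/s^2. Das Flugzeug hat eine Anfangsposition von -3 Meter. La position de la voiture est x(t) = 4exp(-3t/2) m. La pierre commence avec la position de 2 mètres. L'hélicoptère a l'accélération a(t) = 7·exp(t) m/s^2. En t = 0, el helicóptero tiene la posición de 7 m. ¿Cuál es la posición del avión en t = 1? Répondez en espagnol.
Partiendo de la aceleración a(t) = -8, tomamos 2 integrales. Tomando ∫a(t)dt y aplicando v(0) = -2, encontramos v(t) = -8·t - 2. La antiderivada de la velocidad, con x(0) = -3, da la posición: x(t) = -4·t^2 - 2·t - 3. Usando x(t) = -4·t^2 - 2·t - 3 y sustituyendo t = 1, encontramos x = -9.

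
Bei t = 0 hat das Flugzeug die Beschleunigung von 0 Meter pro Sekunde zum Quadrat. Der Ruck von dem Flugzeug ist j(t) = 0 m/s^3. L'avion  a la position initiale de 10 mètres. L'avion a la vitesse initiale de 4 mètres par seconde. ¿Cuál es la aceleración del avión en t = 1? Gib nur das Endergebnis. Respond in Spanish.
La aceleración en t = 1 es a = 0.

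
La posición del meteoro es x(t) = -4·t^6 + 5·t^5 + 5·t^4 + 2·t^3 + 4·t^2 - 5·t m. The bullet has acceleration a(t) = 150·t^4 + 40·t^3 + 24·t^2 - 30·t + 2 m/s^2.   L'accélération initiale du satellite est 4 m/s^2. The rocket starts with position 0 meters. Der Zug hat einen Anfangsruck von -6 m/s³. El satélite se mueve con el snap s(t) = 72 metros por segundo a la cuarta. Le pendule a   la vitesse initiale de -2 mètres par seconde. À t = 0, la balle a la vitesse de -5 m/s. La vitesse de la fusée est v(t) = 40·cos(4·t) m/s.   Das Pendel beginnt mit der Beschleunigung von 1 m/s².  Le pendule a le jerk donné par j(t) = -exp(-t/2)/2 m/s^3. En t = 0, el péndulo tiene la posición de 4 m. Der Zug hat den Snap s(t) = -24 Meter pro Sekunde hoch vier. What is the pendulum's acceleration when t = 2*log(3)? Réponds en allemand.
Wir müssen die Stammfunktion unserer Gleichung für den Ruck j(t) = -exp(-t/2)/2 1-mal finden. Durch Integration von dem Ruck und Verwendung der Anfangsbedingung a(0) = 1, erhalten wir a(t) = exp(-t/2). Wir haben die Beschleunigung a(t) = exp(-t/2). Durch Einsetzen von t = 2*log(3): a(2*log(3)) = 1/3.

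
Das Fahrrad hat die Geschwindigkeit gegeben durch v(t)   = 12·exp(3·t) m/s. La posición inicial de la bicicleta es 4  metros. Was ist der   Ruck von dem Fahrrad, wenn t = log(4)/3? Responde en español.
Para resolver esto, necesitamos tomar 2 derivadas de nuestra ecuación de la velocidad v(t) = 12·exp(3·t). La derivada de la velocidad da la aceleración: a(t) = 36·exp(3·t). Tomando d/dt de a(t), encontramos j(t) = 108·exp(3·t). De la ecuación de la sacudida j(t) = 108·exp(3·t), sustituimos t = log(4)/3 para obtener j = 432.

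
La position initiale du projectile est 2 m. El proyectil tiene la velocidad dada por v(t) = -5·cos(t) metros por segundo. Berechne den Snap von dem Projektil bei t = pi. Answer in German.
Um dies zu lösen, müssen wir 3 Ableitungen unserer Gleichung für die Geschwindigkeit v(t) = -5·cos(t) nehmen. Die Ableitung von der Geschwindigkeit ergibt die Beschleunigung: a(t) = 5·sin(t). Die Ableitung von der Beschleunigung ergibt den Ruck: j(t) = 5·cos(t). Durch Ableiten von dem Ruck erhalten wir den Snap: s(t) = -5·sin(t). Mit s(t) = -5·sin(t) und Einsetzen von t = pi, finden wir s = 0.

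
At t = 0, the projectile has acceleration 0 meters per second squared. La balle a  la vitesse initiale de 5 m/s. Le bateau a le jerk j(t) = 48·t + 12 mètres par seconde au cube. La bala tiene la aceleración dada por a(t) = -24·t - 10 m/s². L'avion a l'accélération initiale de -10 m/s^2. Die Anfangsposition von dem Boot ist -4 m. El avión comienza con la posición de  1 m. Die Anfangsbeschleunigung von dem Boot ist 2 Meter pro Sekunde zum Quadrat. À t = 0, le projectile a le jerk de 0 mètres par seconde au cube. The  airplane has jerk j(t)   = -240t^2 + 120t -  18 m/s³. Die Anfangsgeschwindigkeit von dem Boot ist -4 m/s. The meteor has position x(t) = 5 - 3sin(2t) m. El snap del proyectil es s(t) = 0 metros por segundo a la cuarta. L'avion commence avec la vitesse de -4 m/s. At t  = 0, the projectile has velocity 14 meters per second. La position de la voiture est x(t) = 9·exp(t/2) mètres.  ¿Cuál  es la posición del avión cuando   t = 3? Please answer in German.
Ausgehend von dem Ruck j(t) = -240·t^2 + 120·t - 18, nehmen wir 3 Stammfunktionen. Die Stammfunktion von dem Ruck, mit a(0) = -10, ergibt die Beschleunigung: a(t) = -80·t^3 + 60·t^2 - 18·t - 10. Durch Integration von der Beschleunigung und Verwendung der Anfangsbedingung v(0) = -4, erhalten wir v(t) = -20·t^4 + 20·t^3 - 9·t^2 - 10·t - 4. Mit ∫v(t)dt und Anwendung von x(0) = 1, finden wir x(t) = -4·t^5 + 5·t^4 - 3·t^3 - 5·t^2 - 4·t + 1. Aus der Gleichung für die Position x(t) = -4·t^5 + 5·t^4 - 3·t^3 - 5·t^2 - 4·t + 1, setzen wir t = 3 ein und erhalten x = -704.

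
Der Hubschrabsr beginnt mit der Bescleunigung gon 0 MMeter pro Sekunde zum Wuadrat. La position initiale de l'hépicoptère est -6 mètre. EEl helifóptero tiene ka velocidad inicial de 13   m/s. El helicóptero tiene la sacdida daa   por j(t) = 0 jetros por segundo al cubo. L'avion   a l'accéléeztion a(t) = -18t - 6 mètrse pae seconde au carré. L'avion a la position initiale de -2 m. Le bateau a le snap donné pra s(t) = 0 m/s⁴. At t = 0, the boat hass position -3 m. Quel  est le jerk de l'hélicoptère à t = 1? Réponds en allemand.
Wir haben den Ruck j(t) = 0. Durch Einsetzen von t = 1: j(1) = 0.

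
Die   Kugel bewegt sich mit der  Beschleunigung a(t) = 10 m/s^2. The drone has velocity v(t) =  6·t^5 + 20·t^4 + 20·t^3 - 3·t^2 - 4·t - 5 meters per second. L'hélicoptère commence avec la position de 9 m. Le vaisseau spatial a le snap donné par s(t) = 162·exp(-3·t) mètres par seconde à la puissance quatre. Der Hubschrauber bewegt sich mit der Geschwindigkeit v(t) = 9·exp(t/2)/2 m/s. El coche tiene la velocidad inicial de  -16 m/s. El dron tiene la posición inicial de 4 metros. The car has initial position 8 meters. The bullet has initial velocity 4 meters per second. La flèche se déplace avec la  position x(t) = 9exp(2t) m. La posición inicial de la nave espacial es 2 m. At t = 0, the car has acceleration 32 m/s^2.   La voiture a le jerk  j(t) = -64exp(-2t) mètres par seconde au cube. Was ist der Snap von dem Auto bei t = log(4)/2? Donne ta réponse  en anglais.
We must differentiate our jerk equation j(t) = -64·exp(-2·t) 1 time. The derivative of jerk gives snap: s(t) = 128·exp(-2·t). From the given snap equation s(t) = 128·exp(-2·t), we substitute t = log(4)/2 to get s = 32.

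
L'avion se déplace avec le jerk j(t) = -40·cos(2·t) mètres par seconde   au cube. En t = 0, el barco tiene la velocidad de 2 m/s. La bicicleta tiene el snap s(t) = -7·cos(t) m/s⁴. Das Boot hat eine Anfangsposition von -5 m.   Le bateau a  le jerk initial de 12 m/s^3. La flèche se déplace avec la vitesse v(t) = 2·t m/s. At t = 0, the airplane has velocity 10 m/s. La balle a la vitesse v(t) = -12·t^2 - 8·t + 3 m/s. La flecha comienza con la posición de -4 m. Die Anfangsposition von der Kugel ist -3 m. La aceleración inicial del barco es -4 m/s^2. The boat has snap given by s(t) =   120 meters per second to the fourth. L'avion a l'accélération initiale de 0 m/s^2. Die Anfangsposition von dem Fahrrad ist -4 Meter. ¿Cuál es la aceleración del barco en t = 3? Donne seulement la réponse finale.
En t = 3, a = 572.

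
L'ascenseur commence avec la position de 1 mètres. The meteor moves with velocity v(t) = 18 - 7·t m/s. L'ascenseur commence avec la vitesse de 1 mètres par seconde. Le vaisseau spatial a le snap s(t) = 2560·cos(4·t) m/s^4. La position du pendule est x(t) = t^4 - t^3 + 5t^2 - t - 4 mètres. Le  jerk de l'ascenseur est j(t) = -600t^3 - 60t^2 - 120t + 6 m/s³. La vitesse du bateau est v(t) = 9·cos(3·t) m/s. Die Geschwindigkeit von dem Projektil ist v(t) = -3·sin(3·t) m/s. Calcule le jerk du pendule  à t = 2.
Nous devons dériver notre équation de la position x(t) = t^4 - t^3 + 5·t^2 - t - 4 3 fois. En prenant d/dt de x(t), nous trouvons v(t) = 4·t^3 - 3·t^2 + 10·t - 1. La dérivée de la vitesse donne l'accélération: a(t) = 12·t^2 - 6·t + 10. En prenant d/dt de a(t), nous trouvons j(t) = 24·t - 6. En utilisant j(t) = 24·t - 6 et en substituant t = 2, nous trouvons j = 42.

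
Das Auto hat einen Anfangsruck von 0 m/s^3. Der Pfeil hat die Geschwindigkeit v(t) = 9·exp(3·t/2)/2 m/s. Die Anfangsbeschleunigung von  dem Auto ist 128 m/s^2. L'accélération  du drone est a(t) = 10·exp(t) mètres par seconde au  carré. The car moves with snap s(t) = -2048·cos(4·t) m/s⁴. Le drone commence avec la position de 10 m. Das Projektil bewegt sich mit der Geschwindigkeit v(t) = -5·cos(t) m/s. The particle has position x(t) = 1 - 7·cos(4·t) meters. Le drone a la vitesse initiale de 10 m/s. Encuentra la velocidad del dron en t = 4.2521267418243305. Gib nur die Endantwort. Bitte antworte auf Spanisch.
La respuesta es 702.546671161609.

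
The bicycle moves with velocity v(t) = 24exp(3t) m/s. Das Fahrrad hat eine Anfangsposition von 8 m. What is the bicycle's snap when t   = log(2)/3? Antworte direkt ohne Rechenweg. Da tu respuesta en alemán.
Der Snap bei t = log(2)/3 ist s = 1296.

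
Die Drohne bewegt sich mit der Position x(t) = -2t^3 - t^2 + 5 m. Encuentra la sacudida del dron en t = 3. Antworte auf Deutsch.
Wir müssen unsere Gleichung für die Position x(t) = -2·t^3 - t^2 + 5 3-mal ableiten. Mit d/dt von x(t) finden wir v(t) = -6·t^2 - 2·t. Die Ableitung von der Geschwindigkeit ergibt die Beschleunigung: a(t) = -12·t - 2. Durch Ableiten von der Beschleunigung erhalten wir den Ruck: j(t) = -12. Mit j(t) = -12 und Einsetzen von t = 3, finden wir j = -12.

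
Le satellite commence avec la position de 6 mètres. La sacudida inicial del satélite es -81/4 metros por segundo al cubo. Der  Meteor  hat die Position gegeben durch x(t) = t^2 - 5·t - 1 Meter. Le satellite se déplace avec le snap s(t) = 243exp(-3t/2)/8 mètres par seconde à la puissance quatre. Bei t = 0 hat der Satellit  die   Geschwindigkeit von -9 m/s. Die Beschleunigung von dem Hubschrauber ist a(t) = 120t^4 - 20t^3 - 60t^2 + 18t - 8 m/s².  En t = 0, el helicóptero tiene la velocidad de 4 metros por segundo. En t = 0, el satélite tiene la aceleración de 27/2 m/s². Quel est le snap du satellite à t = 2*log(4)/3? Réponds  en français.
Nous avons le snap s(t) = 243·exp(-3·t/2)/8. En substituant t = 2*log(4)/3: s(2*log(4)/3) = 243/32.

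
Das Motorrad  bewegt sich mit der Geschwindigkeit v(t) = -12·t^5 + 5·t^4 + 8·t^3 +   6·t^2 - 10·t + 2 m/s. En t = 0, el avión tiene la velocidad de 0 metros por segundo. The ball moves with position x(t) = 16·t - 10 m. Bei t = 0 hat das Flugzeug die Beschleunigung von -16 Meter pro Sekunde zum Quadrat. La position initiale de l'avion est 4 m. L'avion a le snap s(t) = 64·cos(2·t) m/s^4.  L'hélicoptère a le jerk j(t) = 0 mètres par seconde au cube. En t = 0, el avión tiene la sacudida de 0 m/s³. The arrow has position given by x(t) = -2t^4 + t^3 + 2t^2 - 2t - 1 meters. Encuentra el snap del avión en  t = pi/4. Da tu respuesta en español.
Tenemos el snap s(t) = 64·cos(2·t). Sustituyendo t = pi/4: s(pi/4) = 0.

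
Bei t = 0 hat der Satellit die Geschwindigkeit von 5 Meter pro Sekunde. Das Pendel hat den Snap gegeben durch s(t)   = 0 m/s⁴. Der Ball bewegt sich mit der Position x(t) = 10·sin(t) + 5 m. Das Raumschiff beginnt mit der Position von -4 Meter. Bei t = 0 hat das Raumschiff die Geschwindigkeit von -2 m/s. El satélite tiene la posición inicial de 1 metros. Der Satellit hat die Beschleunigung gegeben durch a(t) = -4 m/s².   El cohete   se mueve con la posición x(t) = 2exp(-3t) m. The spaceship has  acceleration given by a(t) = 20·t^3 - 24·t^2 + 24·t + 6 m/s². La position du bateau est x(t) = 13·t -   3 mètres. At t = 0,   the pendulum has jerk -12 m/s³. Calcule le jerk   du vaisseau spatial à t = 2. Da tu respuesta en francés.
En partant de l'accélération a(t) = 20·t^3 - 24·t^2 + 24·t + 6, nous prenons 1 dérivée. En dérivant l'accélération, nous obtenons le jerk: j(t) = 60·t^2 - 48·t + 24. De l'équation du jerk j(t) = 60·t^2 - 48·t + 24, nous substituons t = 2 pour obtenir j = 168.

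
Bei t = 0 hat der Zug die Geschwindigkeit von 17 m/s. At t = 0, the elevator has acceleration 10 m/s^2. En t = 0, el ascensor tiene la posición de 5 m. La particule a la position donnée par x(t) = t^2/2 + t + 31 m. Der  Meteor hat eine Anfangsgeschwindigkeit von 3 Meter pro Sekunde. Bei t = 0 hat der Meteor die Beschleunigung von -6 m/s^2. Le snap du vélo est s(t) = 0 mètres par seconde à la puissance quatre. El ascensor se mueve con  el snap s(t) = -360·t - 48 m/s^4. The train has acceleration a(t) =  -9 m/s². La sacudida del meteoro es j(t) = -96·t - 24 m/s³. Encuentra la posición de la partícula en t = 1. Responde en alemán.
Mit x(t) = t^2/2 + t + 31 und Einsetzen von t = 1, finden wir x = 65/2.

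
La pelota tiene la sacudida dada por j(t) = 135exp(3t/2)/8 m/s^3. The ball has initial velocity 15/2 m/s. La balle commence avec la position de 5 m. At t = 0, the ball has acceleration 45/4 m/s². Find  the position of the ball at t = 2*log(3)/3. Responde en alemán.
Ausgehend von dem Ruck j(t) = 135·exp(3·t/2)/8, nehmen wir 3 Integrale. Mit ∫j(t)dt und Anwendung von a(0) = 45/4, finden wir a(t) = 45·exp(3·t/2)/4. Mit ∫a(t)dt und Anwendung von v(0) = 15/2, finden wir v(t) = 15·exp(3·t/2)/2. Mit ∫v(t)dt und Anwendung von x(0) = 5, finden wir x(t) = 5·exp(3·t/2). Mit x(t) = 5·exp(3·t/2) und Einsetzen von t = 2*log(3)/3, finden wir x = 15.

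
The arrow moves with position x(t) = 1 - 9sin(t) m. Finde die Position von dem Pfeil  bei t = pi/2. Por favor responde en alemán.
Wir haben die Position x(t) = 1 - 9·sin(t). Durch Einsetzen von t = pi/2: x(pi/2) = -8.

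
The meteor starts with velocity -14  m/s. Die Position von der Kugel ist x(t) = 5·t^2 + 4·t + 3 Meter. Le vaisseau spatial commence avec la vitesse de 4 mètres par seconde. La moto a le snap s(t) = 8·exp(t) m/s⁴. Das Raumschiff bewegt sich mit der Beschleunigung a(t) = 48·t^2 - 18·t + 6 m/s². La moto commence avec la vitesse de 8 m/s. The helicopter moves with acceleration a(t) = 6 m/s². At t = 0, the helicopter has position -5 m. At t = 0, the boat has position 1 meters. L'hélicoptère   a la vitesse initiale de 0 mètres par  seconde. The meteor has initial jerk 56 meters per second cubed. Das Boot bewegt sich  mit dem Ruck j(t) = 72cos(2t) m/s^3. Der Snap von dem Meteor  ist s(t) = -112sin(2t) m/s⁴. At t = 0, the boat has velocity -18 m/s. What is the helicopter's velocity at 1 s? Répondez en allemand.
Wir müssen unsere Gleichung für die Beschleunigung a(t) = 6 1-mal integrieren. Die Stammfunktion von der Beschleunigung, mit v(0) = 0, ergibt die Geschwindigkeit: v(t) = 6·t. Wir haben die Geschwindigkeit v(t) = 6·t. Durch Einsetzen von t = 1: v(1) = 6.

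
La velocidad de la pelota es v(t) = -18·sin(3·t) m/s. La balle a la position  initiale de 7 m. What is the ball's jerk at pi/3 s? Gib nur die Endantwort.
j(pi/3) = 0.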